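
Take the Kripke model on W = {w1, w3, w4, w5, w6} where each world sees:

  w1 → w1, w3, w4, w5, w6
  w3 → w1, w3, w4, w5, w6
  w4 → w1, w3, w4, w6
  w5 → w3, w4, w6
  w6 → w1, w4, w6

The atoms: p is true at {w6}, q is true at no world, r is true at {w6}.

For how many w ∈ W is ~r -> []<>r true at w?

5

w1: ~r is T, []<>r is T. ✓
w3: ~r is T, []<>r is T. ✓
w4: ~r is T, []<>r is T. ✓
w5: ~r is T, []<>r is T. ✓
w6: ~r is F, []<>r is T. ✓
Satisfying worlds: {w1, w3, w4, w5, w6}.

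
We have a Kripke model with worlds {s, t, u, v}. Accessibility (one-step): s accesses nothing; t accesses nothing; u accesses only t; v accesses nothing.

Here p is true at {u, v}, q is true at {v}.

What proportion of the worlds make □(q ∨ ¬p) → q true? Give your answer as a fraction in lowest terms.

s: □(q ∨ ¬p) is T, q is F. ✗
t: □(q ∨ ¬p) is T, q is F. ✗
u: □(q ∨ ¬p) is T, q is F. ✗
v: □(q ∨ ¬p) is T, q is T. ✓
That's 1 of 4 worlds, so 1/4.

1/4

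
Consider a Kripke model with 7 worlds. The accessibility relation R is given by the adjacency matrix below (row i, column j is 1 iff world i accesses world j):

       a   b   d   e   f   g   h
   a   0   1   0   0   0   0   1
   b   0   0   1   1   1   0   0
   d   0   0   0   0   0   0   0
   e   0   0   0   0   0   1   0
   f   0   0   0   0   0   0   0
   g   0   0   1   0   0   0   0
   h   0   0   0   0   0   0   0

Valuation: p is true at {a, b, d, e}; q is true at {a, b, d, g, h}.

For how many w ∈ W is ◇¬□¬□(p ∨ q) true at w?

a: successors {b, h}; ¬□¬□(p ∨ q) there: b:T, h:F. ✓
b: successors {d, e, f}; ¬□¬□(p ∨ q) there: d:F, e:T, f:F. ✓
d: no successors, so ◇¬□¬□(p ∨ q) fails. ✗
e: successors {g}; ¬□¬□(p ∨ q) there: g:T. ✓
f: no successors, so ◇¬□¬□(p ∨ q) fails. ✗
g: successors {d}; ¬□¬□(p ∨ q) there: d:F. ✗
h: no successors, so ◇¬□¬□(p ∨ q) fails. ✗
Satisfying worlds: {a, b, e}.

3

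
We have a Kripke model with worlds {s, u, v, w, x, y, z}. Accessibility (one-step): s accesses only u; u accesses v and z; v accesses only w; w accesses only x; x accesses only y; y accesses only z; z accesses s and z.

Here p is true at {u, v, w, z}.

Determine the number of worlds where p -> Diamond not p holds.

5

s: p is F, Diamond not p is F. ✓
u: p is T, Diamond not p is F. ✗
v: p is T, Diamond not p is F. ✗
w: p is T, Diamond not p is T. ✓
x: p is F, Diamond not p is T. ✓
y: p is F, Diamond not p is F. ✓
z: p is T, Diamond not p is T. ✓
Satisfying worlds: {s, w, x, y, z}.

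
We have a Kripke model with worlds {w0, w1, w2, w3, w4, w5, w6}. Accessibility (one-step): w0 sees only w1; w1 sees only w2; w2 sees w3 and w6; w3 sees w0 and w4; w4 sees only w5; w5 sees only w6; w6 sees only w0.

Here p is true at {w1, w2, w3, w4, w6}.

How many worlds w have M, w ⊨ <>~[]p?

w0: successors {w1}; ~[]p there: w1:F. ✗
w1: successors {w2}; ~[]p there: w2:F. ✗
w2: successors {w3, w6}; ~[]p there: w3:T, w6:T. ✓
w3: successors {w0, w4}; ~[]p there: w0:F, w4:T. ✓
w4: successors {w5}; ~[]p there: w5:F. ✗
w5: successors {w6}; ~[]p there: w6:T. ✓
w6: successors {w0}; ~[]p there: w0:F. ✗
Satisfying worlds: {w2, w3, w5}.

3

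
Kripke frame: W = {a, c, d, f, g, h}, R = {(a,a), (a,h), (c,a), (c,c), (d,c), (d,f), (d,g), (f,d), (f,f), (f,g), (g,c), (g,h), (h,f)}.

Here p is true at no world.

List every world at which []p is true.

∅

a: successors {a, h}; p there: a:F, h:F. ✗
c: successors {a, c}; p there: a:F, c:F. ✗
d: successors {c, f, g}; p there: c:F, f:F, g:F. ✗
f: successors {d, f, g}; p there: d:F, f:F, g:F. ✗
g: successors {c, h}; p there: c:F, h:F. ✗
h: successors {f}; p there: f:F. ✗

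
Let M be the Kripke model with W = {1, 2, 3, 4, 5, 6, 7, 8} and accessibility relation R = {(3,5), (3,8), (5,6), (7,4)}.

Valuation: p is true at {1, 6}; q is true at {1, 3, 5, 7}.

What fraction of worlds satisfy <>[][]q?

3/8

1: no successors, so <>[][]q fails. ✗
2: no successors, so <>[][]q fails. ✗
3: successors {5, 8}; [][]q there: 5:T, 8:T. ✓
4: no successors, so <>[][]q fails. ✗
5: successors {6}; [][]q there: 6:T. ✓
6: no successors, so <>[][]q fails. ✗
7: successors {4}; [][]q there: 4:T. ✓
8: no successors, so <>[][]q fails. ✗
That's 3 of 8 worlds, so 3/8.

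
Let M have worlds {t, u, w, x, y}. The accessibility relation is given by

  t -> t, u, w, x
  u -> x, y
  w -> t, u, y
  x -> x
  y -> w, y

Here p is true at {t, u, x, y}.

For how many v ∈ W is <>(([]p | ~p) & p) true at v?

t: successors {t, u, w, x}; ([]p | ~p) & p there: t:F, u:T, w:F, x:T. ✓
u: successors {x, y}; ([]p | ~p) & p there: x:T, y:F. ✓
w: successors {t, u, y}; ([]p | ~p) & p there: t:F, u:T, y:F. ✓
x: successors {x}; ([]p | ~p) & p there: x:T. ✓
y: successors {w, y}; ([]p | ~p) & p there: w:F, y:F. ✗
Satisfying worlds: {t, u, w, x}.

4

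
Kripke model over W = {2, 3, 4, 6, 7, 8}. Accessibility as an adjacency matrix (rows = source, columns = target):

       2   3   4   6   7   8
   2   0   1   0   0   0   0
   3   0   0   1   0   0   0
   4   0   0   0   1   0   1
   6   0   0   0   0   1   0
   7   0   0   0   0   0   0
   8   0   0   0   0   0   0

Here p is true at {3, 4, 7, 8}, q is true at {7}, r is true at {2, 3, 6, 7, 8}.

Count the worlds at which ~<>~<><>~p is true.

2: <>~<><>~p is F. ✓
3: <>~<><>~p is T. ✗
4: <>~<><>~p is T. ✗
6: <>~<><>~p is T. ✗
7: <>~<><>~p is F. ✓
8: <>~<><>~p is F. ✓
Satisfying worlds: {2, 7, 8}.

3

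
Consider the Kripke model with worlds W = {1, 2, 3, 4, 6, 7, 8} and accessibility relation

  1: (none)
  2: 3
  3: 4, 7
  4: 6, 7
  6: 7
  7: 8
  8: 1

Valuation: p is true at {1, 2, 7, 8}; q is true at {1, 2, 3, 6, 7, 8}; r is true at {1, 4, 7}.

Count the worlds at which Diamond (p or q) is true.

1: no successors, so Diamond (p or q) fails. ✗
2: successors {3}; p or q there: 3:T. ✓
3: successors {4, 7}; p or q there: 4:F, 7:T. ✓
4: successors {6, 7}; p or q there: 6:T, 7:T. ✓
6: successors {7}; p or q there: 7:T. ✓
7: successors {8}; p or q there: 8:T. ✓
8: successors {1}; p or q there: 1:T. ✓
Satisfying worlds: {2, 3, 4, 6, 7, 8}.

6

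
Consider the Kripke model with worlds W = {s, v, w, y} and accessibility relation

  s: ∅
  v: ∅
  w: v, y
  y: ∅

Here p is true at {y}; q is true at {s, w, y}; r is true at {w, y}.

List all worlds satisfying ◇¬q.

{w}

s: no successors, so ◇¬q fails. ✗
v: no successors, so ◇¬q fails. ✗
w: successors {v, y}; ¬q there: v:T, y:F. ✓
y: no successors, so ◇¬q fails. ✗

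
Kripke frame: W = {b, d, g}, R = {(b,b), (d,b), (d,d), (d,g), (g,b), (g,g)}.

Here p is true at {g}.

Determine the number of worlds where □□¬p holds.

b: successors {b}; □¬p there: b:T. ✓
d: successors {b, d, g}; □¬p there: b:T, d:F, g:F. ✗
g: successors {b, g}; □¬p there: b:T, g:F. ✗
Satisfying worlds: {b}.

1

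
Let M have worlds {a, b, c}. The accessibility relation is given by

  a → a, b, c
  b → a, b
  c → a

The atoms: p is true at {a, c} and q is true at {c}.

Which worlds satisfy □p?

a: successors {a, b, c}; p there: a:T, b:F, c:T. ✗
b: successors {a, b}; p there: a:T, b:F. ✗
c: successors {a}; p there: a:T. ✓

{c}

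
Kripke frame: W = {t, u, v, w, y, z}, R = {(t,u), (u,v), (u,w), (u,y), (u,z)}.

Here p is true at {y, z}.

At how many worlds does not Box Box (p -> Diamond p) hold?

1

t: Box Box (p -> Diamond p) is F. ✓
u: Box Box (p -> Diamond p) is T. ✗
v: Box Box (p -> Diamond p) is T. ✗
w: Box Box (p -> Diamond p) is T. ✗
y: Box Box (p -> Diamond p) is T. ✗
z: Box Box (p -> Diamond p) is T. ✗
Satisfying worlds: {t}.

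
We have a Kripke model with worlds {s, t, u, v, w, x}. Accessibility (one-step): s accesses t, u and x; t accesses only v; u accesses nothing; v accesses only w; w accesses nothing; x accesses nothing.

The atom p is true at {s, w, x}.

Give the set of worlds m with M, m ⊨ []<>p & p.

s: []<>p is F, p is T. ✗
t: []<>p is T, p is F. ✗
u: []<>p is T, p is F. ✗
v: []<>p is F, p is F. ✗
w: []<>p is T, p is T. ✓
x: []<>p is T, p is T. ✓

{w, x}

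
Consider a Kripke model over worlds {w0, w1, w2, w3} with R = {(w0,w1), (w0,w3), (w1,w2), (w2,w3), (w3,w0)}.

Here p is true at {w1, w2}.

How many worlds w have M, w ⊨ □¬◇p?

w0: successors {w1, w3}; ¬◇p there: w1:F, w3:T. ✗
w1: successors {w2}; ¬◇p there: w2:T. ✓
w2: successors {w3}; ¬◇p there: w3:T. ✓
w3: successors {w0}; ¬◇p there: w0:F. ✗
Satisfying worlds: {w1, w2}.

2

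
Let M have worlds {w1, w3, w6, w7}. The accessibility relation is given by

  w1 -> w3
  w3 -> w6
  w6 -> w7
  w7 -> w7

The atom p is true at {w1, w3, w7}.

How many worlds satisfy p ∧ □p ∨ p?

3

w1: p ∧ □p is T, p is T. ✓
w3: p ∧ □p is F, p is T. ✓
w6: p ∧ □p is F, p is F. ✗
w7: p ∧ □p is T, p is T. ✓
Satisfying worlds: {w1, w3, w7}.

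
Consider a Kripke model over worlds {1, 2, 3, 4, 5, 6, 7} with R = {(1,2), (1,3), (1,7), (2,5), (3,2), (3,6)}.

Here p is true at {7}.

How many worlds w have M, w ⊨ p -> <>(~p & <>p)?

6

1: p is F, <>(~p & <>p) is F. ✓
2: p is F, <>(~p & <>p) is F. ✓
3: p is F, <>(~p & <>p) is F. ✓
4: p is F, <>(~p & <>p) is F. ✓
5: p is F, <>(~p & <>p) is F. ✓
6: p is F, <>(~p & <>p) is F. ✓
7: p is T, <>(~p & <>p) is F. ✗
Satisfying worlds: {1, 2, 3, 4, 5, 6}.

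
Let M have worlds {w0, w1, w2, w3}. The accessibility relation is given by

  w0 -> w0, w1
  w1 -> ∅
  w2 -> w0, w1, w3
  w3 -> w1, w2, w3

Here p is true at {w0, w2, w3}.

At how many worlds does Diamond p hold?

3

w0: successors {w0, w1}; p there: w0:T, w1:F. ✓
w1: no successors, so Diamond p fails. ✗
w2: successors {w0, w1, w3}; p there: w0:T, w1:F, w3:T. ✓
w3: successors {w1, w2, w3}; p there: w1:F, w2:T, w3:T. ✓
Satisfying worlds: {w0, w2, w3}.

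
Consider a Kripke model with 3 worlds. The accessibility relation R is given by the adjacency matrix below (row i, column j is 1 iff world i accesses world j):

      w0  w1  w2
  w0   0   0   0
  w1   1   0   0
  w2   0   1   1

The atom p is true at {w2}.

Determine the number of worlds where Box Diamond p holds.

w0: no successors, so Box Diamond p holds vacuously. ✓
w1: successors {w0}; Diamond p there: w0:F. ✗
w2: successors {w1, w2}; Diamond p there: w1:F, w2:T. ✗
Satisfying worlds: {w0}.

1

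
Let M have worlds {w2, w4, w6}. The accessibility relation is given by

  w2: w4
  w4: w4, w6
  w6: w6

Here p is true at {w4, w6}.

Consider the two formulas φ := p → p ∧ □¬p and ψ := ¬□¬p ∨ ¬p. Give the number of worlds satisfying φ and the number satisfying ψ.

1 and 3

For p → p ∧ □¬p:
w2: p is F, p ∧ □¬p is F. ✓
w4: p is T, p ∧ □¬p is F. ✗
w6: p is T, p ∧ □¬p is F. ✗
— 1 world.
For ¬□¬p ∨ ¬p:
w2: ¬□¬p is T, ¬p is T. ✓
w4: ¬□¬p is T, ¬p is F. ✓
w6: ¬□¬p is T, ¬p is F. ✓
— 3 worlds.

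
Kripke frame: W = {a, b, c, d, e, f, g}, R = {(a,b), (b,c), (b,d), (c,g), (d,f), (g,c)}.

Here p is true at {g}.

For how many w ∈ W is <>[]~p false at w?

3

a: successors {b}; []~p there: b:T. ✓
b: successors {c, d}; []~p there: c:F, d:T. ✓
c: successors {g}; []~p there: g:T. ✓
d: successors {f}; []~p there: f:T. ✓
e: no successors, so <>[]~p fails. ✗
f: no successors, so <>[]~p fails. ✗
g: successors {c}; []~p there: c:F. ✗
Satisfying worlds: {a, b, c, d}.
So <>[]~p fails at the other 3 worlds.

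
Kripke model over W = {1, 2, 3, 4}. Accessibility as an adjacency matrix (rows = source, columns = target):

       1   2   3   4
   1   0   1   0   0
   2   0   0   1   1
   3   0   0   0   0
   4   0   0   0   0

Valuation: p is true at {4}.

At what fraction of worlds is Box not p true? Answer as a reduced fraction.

3/4

1: successors {2}; not p there: 2:T. ✓
2: successors {3, 4}; not p there: 3:T, 4:F. ✗
3: no successors, so Box not p holds vacuously. ✓
4: no successors, so Box not p holds vacuously. ✓
That's 3 of 4 worlds, so 3/4.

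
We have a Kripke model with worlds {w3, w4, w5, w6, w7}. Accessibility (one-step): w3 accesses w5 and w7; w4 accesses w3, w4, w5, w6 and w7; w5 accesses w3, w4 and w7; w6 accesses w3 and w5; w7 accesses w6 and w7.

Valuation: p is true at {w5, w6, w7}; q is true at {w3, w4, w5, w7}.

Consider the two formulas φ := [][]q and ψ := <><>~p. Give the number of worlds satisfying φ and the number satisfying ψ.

For [][]q:
w3: successors {w5, w7}; []q there: w5:T, w7:F. ✗
w4: successors {w3, w4, w5, w6, w7}; []q there: w3:T, w4:F, w5:T, w6:T, w7:F. ✗
w5: successors {w3, w4, w7}; []q there: w3:T, w4:F, w7:F. ✗
w6: successors {w3, w5}; []q there: w3:T, w5:T. ✓
w7: successors {w6, w7}; []q there: w6:T, w7:F. ✗
— 1 world.
For <><>~p:
w3: successors {w5, w7}; <>~p there: w5:T, w7:F. ✓
w4: successors {w3, w4, w5, w6, w7}; <>~p there: w3:F, w4:T, w5:T, w6:T, w7:F. ✓
w5: successors {w3, w4, w7}; <>~p there: w3:F, w4:T, w7:F. ✓
w6: successors {w3, w5}; <>~p there: w3:F, w5:T. ✓
w7: successors {w6, w7}; <>~p there: w6:T, w7:F. ✓
— 5 worlds.

1 and 5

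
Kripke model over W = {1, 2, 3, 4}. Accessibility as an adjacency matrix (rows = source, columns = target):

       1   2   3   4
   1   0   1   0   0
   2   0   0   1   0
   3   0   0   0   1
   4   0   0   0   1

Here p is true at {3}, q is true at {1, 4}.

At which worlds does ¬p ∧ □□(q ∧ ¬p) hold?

1: ¬p is T, □□(q ∧ ¬p) is F. ✗
2: ¬p is T, □□(q ∧ ¬p) is T. ✓
3: ¬p is F, □□(q ∧ ¬p) is T. ✗
4: ¬p is T, □□(q ∧ ¬p) is T. ✓

{2, 4}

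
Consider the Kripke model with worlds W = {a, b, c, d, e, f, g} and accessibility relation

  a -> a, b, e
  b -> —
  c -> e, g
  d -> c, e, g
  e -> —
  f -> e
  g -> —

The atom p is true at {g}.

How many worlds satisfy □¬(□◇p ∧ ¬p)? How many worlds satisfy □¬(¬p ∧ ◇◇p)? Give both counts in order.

For □¬(□◇p ∧ ¬p):
a: successors {a, b, e}; ¬(□◇p ∧ ¬p) there: a:T, b:F, e:F. ✗
b: no successors, so □¬(□◇p ∧ ¬p) holds vacuously. ✓
c: successors {e, g}; ¬(□◇p ∧ ¬p) there: e:F, g:T. ✗
d: successors {c, e, g}; ¬(□◇p ∧ ¬p) there: c:T, e:F, g:T. ✗
e: no successors, so □¬(□◇p ∧ ¬p) holds vacuously. ✓
f: successors {e}; ¬(□◇p ∧ ¬p) there: e:F. ✗
g: no successors, so □¬(□◇p ∧ ¬p) holds vacuously. ✓
— 3 worlds.
For □¬(¬p ∧ ◇◇p):
a: successors {a, b, e}; ¬(¬p ∧ ◇◇p) there: a:T, b:T, e:T. ✓
b: no successors, so □¬(¬p ∧ ◇◇p) holds vacuously. ✓
c: successors {e, g}; ¬(¬p ∧ ◇◇p) there: e:T, g:T. ✓
d: successors {c, e, g}; ¬(¬p ∧ ◇◇p) there: c:T, e:T, g:T. ✓
e: no successors, so □¬(¬p ∧ ◇◇p) holds vacuously. ✓
f: successors {e}; ¬(¬p ∧ ◇◇p) there: e:T. ✓
g: no successors, so □¬(¬p ∧ ◇◇p) holds vacuously. ✓
— 7 worlds.

3 and 7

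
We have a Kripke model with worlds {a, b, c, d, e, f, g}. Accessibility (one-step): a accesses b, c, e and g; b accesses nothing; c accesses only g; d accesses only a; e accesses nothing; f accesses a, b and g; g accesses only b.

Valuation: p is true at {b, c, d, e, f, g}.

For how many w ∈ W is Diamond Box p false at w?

a: successors {b, c, e, g}; Box p there: b:T, c:T, e:T, g:T. ✓
b: no successors, so Diamond Box p fails. ✗
c: successors {g}; Box p there: g:T. ✓
d: successors {a}; Box p there: a:T. ✓
e: no successors, so Diamond Box p fails. ✗
f: successors {a, b, g}; Box p there: a:T, b:T, g:T. ✓
g: successors {b}; Box p there: b:T. ✓
Satisfying worlds: {a, c, d, f, g}.
So Diamond Box p fails at the other 2 worlds.

2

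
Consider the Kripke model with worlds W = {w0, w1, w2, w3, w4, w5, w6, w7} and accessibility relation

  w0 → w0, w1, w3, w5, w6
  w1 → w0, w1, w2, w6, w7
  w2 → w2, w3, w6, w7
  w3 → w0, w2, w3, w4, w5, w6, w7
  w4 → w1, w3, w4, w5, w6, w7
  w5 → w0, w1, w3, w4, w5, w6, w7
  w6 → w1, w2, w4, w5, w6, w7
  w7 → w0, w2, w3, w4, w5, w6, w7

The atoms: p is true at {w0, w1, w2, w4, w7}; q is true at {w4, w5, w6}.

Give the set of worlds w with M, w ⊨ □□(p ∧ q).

w0: successors {w0, w1, w3, w5, w6}; □(p ∧ q) there: w0:F, w1:F, w3:F, w5:F, w6:F. ✗
w1: successors {w0, w1, w2, w6, w7}; □(p ∧ q) there: w0:F, w1:F, w2:F, w6:F, w7:F. ✗
w2: successors {w2, w3, w6, w7}; □(p ∧ q) there: w2:F, w3:F, w6:F, w7:F. ✗
w3: successors {w0, w2, w3, w4, w5, w6, w7}; □(p ∧ q) there: w0:F, w2:F, w3:F, w4:F, w5:F, w6:F, w7:F. ✗
w4: successors {w1, w3, w4, w5, w6, w7}; □(p ∧ q) there: w1:F, w3:F, w4:F, w5:F, w6:F, w7:F. ✗
w5: successors {w0, w1, w3, w4, w5, w6, w7}; □(p ∧ q) there: w0:F, w1:F, w3:F, w4:F, w5:F, w6:F, w7:F. ✗
w6: successors {w1, w2, w4, w5, w6, w7}; □(p ∧ q) there: w1:F, w2:F, w4:F, w5:F, w6:F, w7:F. ✗
w7: successors {w0, w2, w3, w4, w5, w6, w7}; □(p ∧ q) there: w0:F, w2:F, w3:F, w4:F, w5:F, w6:F, w7:F. ✗

∅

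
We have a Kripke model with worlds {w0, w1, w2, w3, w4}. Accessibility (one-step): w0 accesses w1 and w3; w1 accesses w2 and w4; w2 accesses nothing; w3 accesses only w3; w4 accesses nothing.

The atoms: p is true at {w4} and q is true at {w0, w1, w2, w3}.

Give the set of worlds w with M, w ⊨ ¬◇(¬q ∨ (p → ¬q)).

w0: ◇(¬q ∨ (p → ¬q)) is T. ✗
w1: ◇(¬q ∨ (p → ¬q)) is T. ✗
w2: ◇(¬q ∨ (p → ¬q)) is F. ✓
w3: ◇(¬q ∨ (p → ¬q)) is T. ✗
w4: ◇(¬q ∨ (p → ¬q)) is F. ✓

{w2, w4}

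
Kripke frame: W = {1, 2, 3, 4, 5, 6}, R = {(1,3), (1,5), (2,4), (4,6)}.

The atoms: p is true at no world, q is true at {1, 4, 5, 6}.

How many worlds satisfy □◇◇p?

1: successors {3, 5}; ◇◇p there: 3:F, 5:F. ✗
2: successors {4}; ◇◇p there: 4:F. ✗
3: no successors, so □◇◇p holds vacuously. ✓
4: successors {6}; ◇◇p there: 6:F. ✗
5: no successors, so □◇◇p holds vacuously. ✓
6: no successors, so □◇◇p holds vacuously. ✓
Satisfying worlds: {3, 5, 6}.

3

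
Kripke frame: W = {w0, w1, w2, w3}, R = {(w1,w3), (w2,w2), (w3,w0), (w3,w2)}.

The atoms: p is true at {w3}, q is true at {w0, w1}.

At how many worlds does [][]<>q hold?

w0: no successors, so [][]<>q holds vacuously. ✓
w1: successors {w3}; []<>q there: w3:F. ✗
w2: successors {w2}; []<>q there: w2:F. ✗
w3: successors {w0, w2}; []<>q there: w0:T, w2:F. ✗
Satisfying worlds: {w0}.

1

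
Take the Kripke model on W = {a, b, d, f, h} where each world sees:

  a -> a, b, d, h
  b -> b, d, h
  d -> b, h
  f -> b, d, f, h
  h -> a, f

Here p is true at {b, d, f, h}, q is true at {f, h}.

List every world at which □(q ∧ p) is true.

a: successors {a, b, d, h}; q ∧ p there: a:F, b:F, d:F, h:T. ✗
b: successors {b, d, h}; q ∧ p there: b:F, d:F, h:T. ✗
d: successors {b, h}; q ∧ p there: b:F, h:T. ✗
f: successors {b, d, f, h}; q ∧ p there: b:F, d:F, f:T, h:T. ✗
h: successors {a, f}; q ∧ p there: a:F, f:T. ✗

∅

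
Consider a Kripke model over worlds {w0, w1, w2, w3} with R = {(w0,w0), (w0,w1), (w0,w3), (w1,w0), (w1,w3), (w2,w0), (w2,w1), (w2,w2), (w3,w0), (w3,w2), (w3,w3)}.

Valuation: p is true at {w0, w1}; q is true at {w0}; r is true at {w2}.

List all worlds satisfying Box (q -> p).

w0: successors {w0, w1, w3}; q -> p there: w0:T, w1:T, w3:T. ✓
w1: successors {w0, w3}; q -> p there: w0:T, w3:T. ✓
w2: successors {w0, w1, w2}; q -> p there: w0:T, w1:T, w2:T. ✓
w3: successors {w0, w2, w3}; q -> p there: w0:T, w2:T, w3:T. ✓

{w0, w1, w2, w3}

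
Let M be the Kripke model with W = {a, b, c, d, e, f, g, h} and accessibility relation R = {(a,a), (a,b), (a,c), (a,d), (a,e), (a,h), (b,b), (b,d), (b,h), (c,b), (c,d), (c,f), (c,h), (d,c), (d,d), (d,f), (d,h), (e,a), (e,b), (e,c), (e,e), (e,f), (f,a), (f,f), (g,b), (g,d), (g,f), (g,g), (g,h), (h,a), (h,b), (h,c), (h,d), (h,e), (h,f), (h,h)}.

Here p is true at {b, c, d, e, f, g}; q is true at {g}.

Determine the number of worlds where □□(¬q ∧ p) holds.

0

a: successors {a, b, c, d, e, h}; □(¬q ∧ p) there: a:F, b:F, c:F, d:F, e:F, h:F. ✗
b: successors {b, d, h}; □(¬q ∧ p) there: b:F, d:F, h:F. ✗
c: successors {b, d, f, h}; □(¬q ∧ p) there: b:F, d:F, f:F, h:F. ✗
d: successors {c, d, f, h}; □(¬q ∧ p) there: c:F, d:F, f:F, h:F. ✗
e: successors {a, b, c, e, f}; □(¬q ∧ p) there: a:F, b:F, c:F, e:F, f:F. ✗
f: successors {a, f}; □(¬q ∧ p) there: a:F, f:F. ✗
g: successors {b, d, f, g, h}; □(¬q ∧ p) there: b:F, d:F, f:F, g:F, h:F. ✗
h: successors {a, b, c, d, e, f, h}; □(¬q ∧ p) there: a:F, b:F, c:F, d:F, e:F, f:F, h:F. ✗
Satisfying worlds: ∅.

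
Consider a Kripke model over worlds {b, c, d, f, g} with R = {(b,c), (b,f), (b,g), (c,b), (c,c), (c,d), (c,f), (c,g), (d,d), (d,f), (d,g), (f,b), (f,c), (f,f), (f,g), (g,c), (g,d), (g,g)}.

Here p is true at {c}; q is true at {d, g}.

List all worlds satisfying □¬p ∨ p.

b: □¬p is F, p is F. ✗
c: □¬p is F, p is T. ✓
d: □¬p is T, p is F. ✓
f: □¬p is F, p is F. ✗
g: □¬p is F, p is F. ✗

{c, d}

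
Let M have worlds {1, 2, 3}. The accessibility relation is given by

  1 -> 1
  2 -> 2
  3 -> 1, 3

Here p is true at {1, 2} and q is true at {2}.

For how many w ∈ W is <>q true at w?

1

1: successors {1}; q there: 1:F. ✗
2: successors {2}; q there: 2:T. ✓
3: successors {1, 3}; q there: 1:F, 3:F. ✗
Satisfying worlds: {2}.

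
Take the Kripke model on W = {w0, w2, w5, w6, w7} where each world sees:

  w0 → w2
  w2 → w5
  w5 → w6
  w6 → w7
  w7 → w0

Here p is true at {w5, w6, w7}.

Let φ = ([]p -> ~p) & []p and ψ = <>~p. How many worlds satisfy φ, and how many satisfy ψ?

1 and 2

For ([]p -> ~p) & []p:
w0: []p -> ~p is T, []p is F. ✗
w2: []p -> ~p is T, []p is T. ✓
w5: []p -> ~p is F, []p is T. ✗
w6: []p -> ~p is F, []p is T. ✗
w7: []p -> ~p is T, []p is F. ✗
— 1 world.
For <>~p:
w0: successors {w2}; ~p there: w2:T. ✓
w2: successors {w5}; ~p there: w5:F. ✗
w5: successors {w6}; ~p there: w6:F. ✗
w6: successors {w7}; ~p there: w7:F. ✗
w7: successors {w0}; ~p there: w0:T. ✓
— 2 worlds.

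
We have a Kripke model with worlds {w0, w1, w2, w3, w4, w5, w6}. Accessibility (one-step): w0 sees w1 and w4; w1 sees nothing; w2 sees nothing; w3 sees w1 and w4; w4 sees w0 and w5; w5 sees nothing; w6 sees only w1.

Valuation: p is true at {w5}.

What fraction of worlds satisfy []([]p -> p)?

4/7

w0: successors {w1, w4}; []p -> p there: w1:F, w4:T. ✗
w1: no successors, so []([]p -> p) holds vacuously. ✓
w2: no successors, so []([]p -> p) holds vacuously. ✓
w3: successors {w1, w4}; []p -> p there: w1:F, w4:T. ✗
w4: successors {w0, w5}; []p -> p there: w0:T, w5:T. ✓
w5: no successors, so []([]p -> p) holds vacuously. ✓
w6: successors {w1}; []p -> p there: w1:F. ✗
That's 4 of 7 worlds, so 4/7.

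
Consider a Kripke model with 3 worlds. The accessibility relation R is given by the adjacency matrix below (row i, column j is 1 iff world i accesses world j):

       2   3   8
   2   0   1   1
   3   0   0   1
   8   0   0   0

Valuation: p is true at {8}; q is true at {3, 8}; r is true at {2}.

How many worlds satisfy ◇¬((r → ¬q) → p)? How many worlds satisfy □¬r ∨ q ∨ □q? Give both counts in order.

1 and 3

For ◇¬((r → ¬q) → p):
2: successors {3, 8}; ¬((r → ¬q) → p) there: 3:T, 8:F. ✓
3: successors {8}; ¬((r → ¬q) → p) there: 8:F. ✗
8: no successors, so ◇¬((r → ¬q) → p) fails. ✗
— 1 world.
For □¬r ∨ q ∨ □q:
2: □¬r ∨ q is T, □q is T. ✓
3: □¬r ∨ q is T, □q is T. ✓
8: □¬r ∨ q is T, □q is T. ✓
— 3 worlds.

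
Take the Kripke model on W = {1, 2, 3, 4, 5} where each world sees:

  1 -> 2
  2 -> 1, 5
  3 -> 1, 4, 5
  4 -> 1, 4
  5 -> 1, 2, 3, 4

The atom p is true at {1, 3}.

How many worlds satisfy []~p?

1: successors {2}; ~p there: 2:T. ✓
2: successors {1, 5}; ~p there: 1:F, 5:T. ✗
3: successors {1, 4, 5}; ~p there: 1:F, 4:T, 5:T. ✗
4: successors {1, 4}; ~p there: 1:F, 4:T. ✗
5: successors {1, 2, 3, 4}; ~p there: 1:F, 2:T, 3:F, 4:T. ✗
Satisfying worlds: {1}.

1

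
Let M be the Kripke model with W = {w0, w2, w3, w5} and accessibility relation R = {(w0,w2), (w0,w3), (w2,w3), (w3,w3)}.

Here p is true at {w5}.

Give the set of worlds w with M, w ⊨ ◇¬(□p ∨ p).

w0: successors {w2, w3}; ¬(□p ∨ p) there: w2:T, w3:T. ✓
w2: successors {w3}; ¬(□p ∨ p) there: w3:T. ✓
w3: successors {w3}; ¬(□p ∨ p) there: w3:T. ✓
w5: no successors, so ◇¬(□p ∨ p) fails. ✗

{w0, w2, w3}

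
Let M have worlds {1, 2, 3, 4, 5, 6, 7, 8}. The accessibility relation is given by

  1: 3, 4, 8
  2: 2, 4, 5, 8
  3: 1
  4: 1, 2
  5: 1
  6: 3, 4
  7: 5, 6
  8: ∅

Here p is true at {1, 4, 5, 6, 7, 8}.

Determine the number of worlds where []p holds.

4

1: successors {3, 4, 8}; p there: 3:F, 4:T, 8:T. ✗
2: successors {2, 4, 5, 8}; p there: 2:F, 4:T, 5:T, 8:T. ✗
3: successors {1}; p there: 1:T. ✓
4: successors {1, 2}; p there: 1:T, 2:F. ✗
5: successors {1}; p there: 1:T. ✓
6: successors {3, 4}; p there: 3:F, 4:T. ✗
7: successors {5, 6}; p there: 5:T, 6:T. ✓
8: no successors, so []p holds vacuously. ✓
Satisfying worlds: {3, 5, 7, 8}.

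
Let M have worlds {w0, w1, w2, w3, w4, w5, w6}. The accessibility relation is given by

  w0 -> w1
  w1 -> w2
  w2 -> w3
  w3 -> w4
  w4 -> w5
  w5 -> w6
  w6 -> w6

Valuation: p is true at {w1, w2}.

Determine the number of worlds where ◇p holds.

2

w0: successors {w1}; p there: w1:T. ✓
w1: successors {w2}; p there: w2:T. ✓
w2: successors {w3}; p there: w3:F. ✗
w3: successors {w4}; p there: w4:F. ✗
w4: successors {w5}; p there: w5:F. ✗
w5: successors {w6}; p there: w6:F. ✗
w6: successors {w6}; p there: w6:F. ✗
Satisfying worlds: {w0, w1}.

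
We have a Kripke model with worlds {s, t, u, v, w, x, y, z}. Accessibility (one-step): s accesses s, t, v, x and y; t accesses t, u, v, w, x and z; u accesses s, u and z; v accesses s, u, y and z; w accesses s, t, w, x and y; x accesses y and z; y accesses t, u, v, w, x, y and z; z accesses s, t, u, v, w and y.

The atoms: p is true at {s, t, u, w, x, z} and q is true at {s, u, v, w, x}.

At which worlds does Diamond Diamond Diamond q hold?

{s, t, u, v, w, x, y, z}

s: successors {s, t, v, x, y}; Diamond Diamond q there: s:T, t:T, v:T, x:T, y:T. ✓
t: successors {t, u, v, w, x, z}; Diamond Diamond q there: t:T, u:T, v:T, w:T, x:T, z:T. ✓
u: successors {s, u, z}; Diamond Diamond q there: s:T, u:T, z:T. ✓
v: successors {s, u, y, z}; Diamond Diamond q there: s:T, u:T, y:T, z:T. ✓
w: successors {s, t, w, x, y}; Diamond Diamond q there: s:T, t:T, w:T, x:T, y:T. ✓
x: successors {y, z}; Diamond Diamond q there: y:T, z:T. ✓
y: successors {t, u, v, w, x, y, z}; Diamond Diamond q there: t:T, u:T, v:T, w:T, x:T, y:T, z:T. ✓
z: successors {s, t, u, v, w, y}; Diamond Diamond q there: s:T, t:T, u:T, v:T, w:T, y:T. ✓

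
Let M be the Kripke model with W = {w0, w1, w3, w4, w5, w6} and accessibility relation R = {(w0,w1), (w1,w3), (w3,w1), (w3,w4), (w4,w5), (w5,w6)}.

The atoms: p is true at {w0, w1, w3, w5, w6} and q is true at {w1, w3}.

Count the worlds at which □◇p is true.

5

w0: successors {w1}; ◇p there: w1:T. ✓
w1: successors {w3}; ◇p there: w3:T. ✓
w3: successors {w1, w4}; ◇p there: w1:T, w4:T. ✓
w4: successors {w5}; ◇p there: w5:T. ✓
w5: successors {w6}; ◇p there: w6:F. ✗
w6: no successors, so □◇p holds vacuously. ✓
Satisfying worlds: {w0, w1, w3, w4, w6}.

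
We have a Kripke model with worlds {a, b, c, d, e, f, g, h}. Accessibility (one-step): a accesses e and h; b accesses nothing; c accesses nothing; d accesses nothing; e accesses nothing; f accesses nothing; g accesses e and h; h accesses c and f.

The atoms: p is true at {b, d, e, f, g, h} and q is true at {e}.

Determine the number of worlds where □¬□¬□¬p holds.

a: successors {e, h}; ¬□¬□¬p there: e:F, h:T. ✗
b: no successors, so □¬□¬□¬p holds vacuously. ✓
c: no successors, so □¬□¬□¬p holds vacuously. ✓
d: no successors, so □¬□¬□¬p holds vacuously. ✓
e: no successors, so □¬□¬□¬p holds vacuously. ✓
f: no successors, so □¬□¬□¬p holds vacuously. ✓
g: successors {e, h}; ¬□¬□¬p there: e:F, h:T. ✗
h: successors {c, f}; ¬□¬□¬p there: c:F, f:F. ✗
Satisfying worlds: {b, c, d, e, f}.

5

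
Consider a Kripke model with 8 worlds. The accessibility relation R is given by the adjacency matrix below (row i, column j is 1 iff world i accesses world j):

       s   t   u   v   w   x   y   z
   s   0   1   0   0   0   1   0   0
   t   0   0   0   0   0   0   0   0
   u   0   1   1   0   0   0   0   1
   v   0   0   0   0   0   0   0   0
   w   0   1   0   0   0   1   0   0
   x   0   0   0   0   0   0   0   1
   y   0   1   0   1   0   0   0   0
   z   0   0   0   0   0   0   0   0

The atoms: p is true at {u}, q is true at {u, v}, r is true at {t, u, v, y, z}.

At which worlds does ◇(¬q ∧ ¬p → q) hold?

s: successors {t, x}; ¬q ∧ ¬p → q there: t:F, x:F. ✗
t: no successors, so ◇(¬q ∧ ¬p → q) fails. ✗
u: successors {t, u, z}; ¬q ∧ ¬p → q there: t:F, u:T, z:F. ✓
v: no successors, so ◇(¬q ∧ ¬p → q) fails. ✗
w: successors {t, x}; ¬q ∧ ¬p → q there: t:F, x:F. ✗
x: successors {z}; ¬q ∧ ¬p → q there: z:F. ✗
y: successors {t, v}; ¬q ∧ ¬p → q there: t:F, v:T. ✓
z: no successors, so ◇(¬q ∧ ¬p → q) fails. ✗

{u, y}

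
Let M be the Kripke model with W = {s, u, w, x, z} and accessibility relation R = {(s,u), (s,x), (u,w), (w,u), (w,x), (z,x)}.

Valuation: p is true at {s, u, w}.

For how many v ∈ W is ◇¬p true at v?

3

s: successors {u, x}; ¬p there: u:F, x:T. ✓
u: successors {w}; ¬p there: w:F. ✗
w: successors {u, x}; ¬p there: u:F, x:T. ✓
x: no successors, so ◇¬p fails. ✗
z: successors {x}; ¬p there: x:T. ✓
Satisfying worlds: {s, w, z}.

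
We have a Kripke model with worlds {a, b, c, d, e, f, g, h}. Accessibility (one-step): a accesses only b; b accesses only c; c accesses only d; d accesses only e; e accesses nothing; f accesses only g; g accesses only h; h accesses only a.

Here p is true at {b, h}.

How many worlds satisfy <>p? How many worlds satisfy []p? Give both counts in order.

2 and 3

For <>p:
a: successors {b}; p there: b:T. ✓
b: successors {c}; p there: c:F. ✗
c: successors {d}; p there: d:F. ✗
d: successors {e}; p there: e:F. ✗
e: no successors, so <>p fails. ✗
f: successors {g}; p there: g:F. ✗
g: successors {h}; p there: h:T. ✓
h: successors {a}; p there: a:F. ✗
— 2 worlds.
For []p:
a: successors {b}; p there: b:T. ✓
b: successors {c}; p there: c:F. ✗
c: successors {d}; p there: d:F. ✗
d: successors {e}; p there: e:F. ✗
e: no successors, so []p holds vacuously. ✓
f: successors {g}; p there: g:F. ✗
g: successors {h}; p there: h:T. ✓
h: successors {a}; p there: a:F. ✗
— 3 worlds.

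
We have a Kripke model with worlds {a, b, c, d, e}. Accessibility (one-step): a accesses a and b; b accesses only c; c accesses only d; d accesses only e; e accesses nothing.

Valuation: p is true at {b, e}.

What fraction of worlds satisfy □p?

a: successors {a, b}; p there: a:F, b:T. ✗
b: successors {c}; p there: c:F. ✗
c: successors {d}; p there: d:F. ✗
d: successors {e}; p there: e:T. ✓
e: no successors, so □p holds vacuously. ✓
That's 2 of 5 worlds, so 2/5.

2/5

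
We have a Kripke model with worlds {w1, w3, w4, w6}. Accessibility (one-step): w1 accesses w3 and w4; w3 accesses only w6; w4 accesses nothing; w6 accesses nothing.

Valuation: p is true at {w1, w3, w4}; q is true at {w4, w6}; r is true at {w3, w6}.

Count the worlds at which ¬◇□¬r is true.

w1: ◇□¬r is T. ✗
w3: ◇□¬r is T. ✗
w4: ◇□¬r is F. ✓
w6: ◇□¬r is F. ✓
Satisfying worlds: {w4, w6}.

2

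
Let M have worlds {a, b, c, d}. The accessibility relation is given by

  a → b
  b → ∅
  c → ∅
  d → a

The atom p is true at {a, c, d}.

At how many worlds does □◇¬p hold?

a: successors {b}; ◇¬p there: b:F. ✗
b: no successors, so □◇¬p holds vacuously. ✓
c: no successors, so □◇¬p holds vacuously. ✓
d: successors {a}; ◇¬p there: a:T. ✓
Satisfying worlds: {b, c, d}.

3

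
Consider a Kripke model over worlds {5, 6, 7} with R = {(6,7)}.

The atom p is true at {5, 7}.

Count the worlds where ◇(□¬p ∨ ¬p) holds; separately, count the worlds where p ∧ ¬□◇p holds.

For ◇(□¬p ∨ ¬p):
5: no successors, so ◇(□¬p ∨ ¬p) fails. ✗
6: successors {7}; □¬p ∨ ¬p there: 7:T. ✓
7: no successors, so ◇(□¬p ∨ ¬p) fails. ✗
— 1 world.
For p ∧ ¬□◇p:
5: p is T, ¬□◇p is F. ✗
6: p is F, ¬□◇p is T. ✗
7: p is T, ¬□◇p is F. ✗
— 0 worlds.

1 and 0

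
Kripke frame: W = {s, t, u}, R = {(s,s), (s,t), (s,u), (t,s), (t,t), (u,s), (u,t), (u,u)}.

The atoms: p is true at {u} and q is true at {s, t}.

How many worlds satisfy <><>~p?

s: successors {s, t, u}; <>~p there: s:T, t:T, u:T. ✓
t: successors {s, t}; <>~p there: s:T, t:T. ✓
u: successors {s, t, u}; <>~p there: s:T, t:T, u:T. ✓
Satisfying worlds: {s, t, u}.

3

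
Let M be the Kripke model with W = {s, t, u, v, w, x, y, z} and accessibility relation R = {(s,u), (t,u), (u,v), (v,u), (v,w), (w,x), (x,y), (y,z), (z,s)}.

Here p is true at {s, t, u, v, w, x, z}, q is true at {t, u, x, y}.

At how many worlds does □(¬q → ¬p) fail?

4

s: successors {u}; ¬q → ¬p there: u:T. ✓
t: successors {u}; ¬q → ¬p there: u:T. ✓
u: successors {v}; ¬q → ¬p there: v:F. ✗
v: successors {u, w}; ¬q → ¬p there: u:T, w:F. ✗
w: successors {x}; ¬q → ¬p there: x:T. ✓
x: successors {y}; ¬q → ¬p there: y:T. ✓
y: successors {z}; ¬q → ¬p there: z:F. ✗
z: successors {s}; ¬q → ¬p there: s:F. ✗
Satisfying worlds: {s, t, w, x}.
So □(¬q → ¬p) fails at the other 4 worlds.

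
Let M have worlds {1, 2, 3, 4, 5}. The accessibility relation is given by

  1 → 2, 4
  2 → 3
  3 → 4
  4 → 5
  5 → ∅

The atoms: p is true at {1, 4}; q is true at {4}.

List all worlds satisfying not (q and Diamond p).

{1, 2, 3, 4, 5}

1: q and Diamond p is F. ✓
2: q and Diamond p is F. ✓
3: q and Diamond p is F. ✓
4: q and Diamond p is F. ✓
5: q and Diamond p is F. ✓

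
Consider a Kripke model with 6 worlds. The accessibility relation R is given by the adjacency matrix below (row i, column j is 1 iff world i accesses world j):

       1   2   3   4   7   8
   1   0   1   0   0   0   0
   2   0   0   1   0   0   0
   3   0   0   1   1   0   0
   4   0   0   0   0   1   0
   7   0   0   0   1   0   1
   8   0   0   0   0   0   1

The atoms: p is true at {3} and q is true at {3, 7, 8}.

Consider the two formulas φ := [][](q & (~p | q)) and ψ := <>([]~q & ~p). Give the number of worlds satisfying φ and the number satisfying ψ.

For [][](q & (~p | q)):
1: successors {2}; [](q & (~p | q)) there: 2:T. ✓
2: successors {3}; [](q & (~p | q)) there: 3:F. ✗
3: successors {3, 4}; [](q & (~p | q)) there: 3:F, 4:T. ✗
4: successors {7}; [](q & (~p | q)) there: 7:F. ✗
7: successors {4, 8}; [](q & (~p | q)) there: 4:T, 8:T. ✓
8: successors {8}; [](q & (~p | q)) there: 8:T. ✓
— 3 worlds.
For <>([]~q & ~p):
1: successors {2}; []~q & ~p there: 2:F. ✗
2: successors {3}; []~q & ~p there: 3:F. ✗
3: successors {3, 4}; []~q & ~p there: 3:F, 4:F. ✗
4: successors {7}; []~q & ~p there: 7:F. ✗
7: successors {4, 8}; []~q & ~p there: 4:F, 8:F. ✗
8: successors {8}; []~q & ~p there: 8:F. ✗
— 0 worlds.

3 and 0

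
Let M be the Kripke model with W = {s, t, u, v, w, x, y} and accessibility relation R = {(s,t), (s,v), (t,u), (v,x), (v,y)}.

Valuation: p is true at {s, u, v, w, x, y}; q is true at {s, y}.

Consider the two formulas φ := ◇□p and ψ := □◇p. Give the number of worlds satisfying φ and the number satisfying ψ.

For ◇□p:
s: successors {t, v}; □p there: t:T, v:T. ✓
t: successors {u}; □p there: u:T. ✓
u: no successors, so ◇□p fails. ✗
v: successors {x, y}; □p there: x:T, y:T. ✓
w: no successors, so ◇□p fails. ✗
x: no successors, so ◇□p fails. ✗
y: no successors, so ◇□p fails. ✗
— 3 worlds.
For □◇p:
s: successors {t, v}; ◇p there: t:T, v:T. ✓
t: successors {u}; ◇p there: u:F. ✗
u: no successors, so □◇p holds vacuously. ✓
v: successors {x, y}; ◇p there: x:F, y:F. ✗
w: no successors, so □◇p holds vacuously. ✓
x: no successors, so □◇p holds vacuously. ✓
y: no successors, so □◇p holds vacuously. ✓
— 5 worlds.

3 and 5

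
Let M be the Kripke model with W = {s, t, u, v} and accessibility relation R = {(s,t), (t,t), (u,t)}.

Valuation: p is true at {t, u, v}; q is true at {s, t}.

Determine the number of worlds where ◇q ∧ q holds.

s: ◇q is T, q is T. ✓
t: ◇q is T, q is T. ✓
u: ◇q is T, q is F. ✗
v: ◇q is F, q is F. ✗
Satisfying worlds: {s, t}.

2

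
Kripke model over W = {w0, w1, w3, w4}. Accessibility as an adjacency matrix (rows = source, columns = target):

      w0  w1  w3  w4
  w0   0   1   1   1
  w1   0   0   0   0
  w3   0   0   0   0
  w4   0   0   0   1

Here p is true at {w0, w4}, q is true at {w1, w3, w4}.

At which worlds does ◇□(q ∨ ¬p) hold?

{w0, w4}

w0: successors {w1, w3, w4}; □(q ∨ ¬p) there: w1:T, w3:T, w4:T. ✓
w1: no successors, so ◇□(q ∨ ¬p) fails. ✗
w3: no successors, so ◇□(q ∨ ¬p) fails. ✗
w4: successors {w4}; □(q ∨ ¬p) there: w4:T. ✓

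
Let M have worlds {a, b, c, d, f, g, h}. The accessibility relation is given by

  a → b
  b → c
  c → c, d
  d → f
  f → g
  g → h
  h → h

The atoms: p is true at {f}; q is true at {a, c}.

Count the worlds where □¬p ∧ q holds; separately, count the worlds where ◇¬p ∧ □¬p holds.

2 and 6

For □¬p ∧ q:
a: □¬p is T, q is T. ✓
b: □¬p is T, q is F. ✗
c: □¬p is T, q is T. ✓
d: □¬p is F, q is F. ✗
f: □¬p is T, q is F. ✗
g: □¬p is T, q is F. ✗
h: □¬p is T, q is F. ✗
— 2 worlds.
For ◇¬p ∧ □¬p:
a: ◇¬p is T, □¬p is T. ✓
b: ◇¬p is T, □¬p is T. ✓
c: ◇¬p is T, □¬p is T. ✓
d: ◇¬p is F, □¬p is F. ✗
f: ◇¬p is T, □¬p is T. ✓
g: ◇¬p is T, □¬p is T. ✓
h: ◇¬p is T, □¬p is T. ✓
— 6 worlds.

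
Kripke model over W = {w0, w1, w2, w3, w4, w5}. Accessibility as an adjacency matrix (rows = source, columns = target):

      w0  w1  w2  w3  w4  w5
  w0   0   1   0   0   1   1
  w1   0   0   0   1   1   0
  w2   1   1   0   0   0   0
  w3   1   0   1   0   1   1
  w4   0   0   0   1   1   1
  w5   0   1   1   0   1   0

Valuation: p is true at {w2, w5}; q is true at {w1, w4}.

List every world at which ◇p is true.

{w0, w3, w4, w5}

w0: successors {w1, w4, w5}; p there: w1:F, w4:F, w5:T. ✓
w1: successors {w3, w4}; p there: w3:F, w4:F. ✗
w2: successors {w0, w1}; p there: w0:F, w1:F. ✗
w3: successors {w0, w2, w4, w5}; p there: w0:F, w2:T, w4:F, w5:T. ✓
w4: successors {w3, w4, w5}; p there: w3:F, w4:F, w5:T. ✓
w5: successors {w1, w2, w4}; p there: w1:F, w2:T, w4:F. ✓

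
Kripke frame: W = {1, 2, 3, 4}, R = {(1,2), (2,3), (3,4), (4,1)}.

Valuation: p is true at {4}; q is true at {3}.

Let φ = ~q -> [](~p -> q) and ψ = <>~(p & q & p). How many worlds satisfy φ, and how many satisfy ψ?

2 and 4

For ~q -> [](~p -> q):
1: ~q is T, [](~p -> q) is F. ✗
2: ~q is T, [](~p -> q) is T. ✓
3: ~q is F, [](~p -> q) is T. ✓
4: ~q is T, [](~p -> q) is F. ✗
— 2 worlds.
For <>~(p & q & p):
1: successors {2}; ~(p & q & p) there: 2:T. ✓
2: successors {3}; ~(p & q & p) there: 3:T. ✓
3: successors {4}; ~(p & q & p) there: 4:T. ✓
4: successors {1}; ~(p & q & p) there: 1:T. ✓
— 4 worlds.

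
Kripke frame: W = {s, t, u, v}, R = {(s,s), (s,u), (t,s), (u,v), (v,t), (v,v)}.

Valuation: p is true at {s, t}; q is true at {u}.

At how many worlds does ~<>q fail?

1

s: <>q is T. ✗
t: <>q is F. ✓
u: <>q is F. ✓
v: <>q is F. ✓
Satisfying worlds: {t, u, v}.
So ~<>q fails at the other 1 world.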